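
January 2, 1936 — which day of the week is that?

January 1, 1936 is a Wednesday.
Jan 1, 1936 → Jan 2, 1936: 1 days.
Total: 1 days.
1 mod 7 = 1, so Wednesday + 1 = Thursday.

Thursday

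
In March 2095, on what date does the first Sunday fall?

March 6, 2095

March 1, 2095 is a Tuesday.
The first Sunday is therefore March 6 (5 days later).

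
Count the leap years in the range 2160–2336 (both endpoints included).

Multiples of 4 in [2160,2336]: 45.
Of those, multiples of 100: 2 (not leap unless ÷400).
Multiples of 400: 0.
Leap years = 45 − 2 + 0 = 43.

43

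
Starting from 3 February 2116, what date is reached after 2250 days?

+366 (one year; includes Feb 29, 2116) → Feb 3, 2117 (1884 left).
+365 (one year) → Feb 3, 2118 (1519 left).
+365 (one year) → Feb 3, 2119 (1154 left).
+365 (one year) → Feb 3, 2120 (789 left).
+366 (one year; includes Feb 29, 2120) → Feb 3, 2121 (423 left).
+365 (one year) → Feb 3, 2122 (58 left).
Feb has 28 days: +26 → Mar 1, 2122 (32 left).
Mar has 31 days: +31 → Apr 1, 2122 (1 left).
+1 → Apr 2, 2122.

April 2, 2122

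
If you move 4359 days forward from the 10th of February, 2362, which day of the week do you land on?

Feb 10, 2362 is a Saturday.
4359 mod 7 = 5, so 4359 days after a Saturday is Saturday + 5 = Thursday.

Thursday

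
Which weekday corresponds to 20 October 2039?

Doomsday rule: the anchor day for the 2000s is Tuesday. For year 39: 39÷12 = 3 r 3, and 3÷4 = 0, so 3+3+0 = 6.
Tuesday + 6 ≡ Monday — that's 2039's doomsday.
In October the doomsday date is Oct 10.
Oct 20 is 10 days after Oct 10; 10 mod 7 = 3, so Monday + 3 = Thursday.

Thursday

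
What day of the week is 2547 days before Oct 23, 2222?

First find the weekday of Oct 23, 2222. Doomsday rule: the anchor day for the 2200s is Friday. For year 22: 22÷12 = 1 r 10, and 10÷4 = 2, so 1+10+2 = 13.
Friday + 13 ≡ Thursday — that's 2222's doomsday.
In October the doomsday date is Oct 10.
Oct 23 is 13 days after Oct 10; 13 mod 7 = 6, so Thursday + 6 = Wednesday.
2547 mod 7 = 6, so 2547 days before a Wednesday is Wednesday − 6 = Thursday.

Thursday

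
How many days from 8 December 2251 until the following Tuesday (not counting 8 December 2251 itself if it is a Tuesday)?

Dec 8, 2251 is a Monday.
From Monday to the next Tuesday is 1 day.

1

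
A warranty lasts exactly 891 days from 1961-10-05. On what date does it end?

+365 (one year) → Oct 5, 1962 (526 left).
+365 (one year) → Oct 5, 1963 (161 left).
Oct has 31 days: +27 → Nov 1, 1963 (134 left).
Nov has 30 days: +30 → Dec 1, 1963 (104 left).
Dec has 31 days: +31 → Jan 1, 1964 (73 left).
Jan has 31 days: +31 → Feb 1, 1964 (42 left).
Feb has 29 days: +29 → Mar 1, 1964 (13 left).
+13 → Mar 14, 1964.

March 14, 1964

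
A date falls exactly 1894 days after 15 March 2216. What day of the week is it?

First find the weekday of Mar 15, 2216. Doomsday rule: the anchor day for the 2200s is Friday. For year 16: 16÷12 = 1 r 4, and 4÷4 = 1, so 1+4+1 = 6.
Friday + 6 ≡ Thursday — that's 2216's doomsday.
In March the doomsday date is Mar 14.
Mar 15 is 1 day after Mar 14; 1 mod 7 = 1, so Thursday + 1 = Friday.
1894 mod 7 = 4, so 1894 days after a Friday is Friday + 4 = Tuesday.

Tuesday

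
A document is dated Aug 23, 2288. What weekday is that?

Thursday

Doomsday rule: the anchor day for the 2200s is Friday. For year 88: 88÷12 = 7 r 4, and 4÷4 = 1, so 7+4+1 = 12.
Friday + 12 ≡ Wednesday — that's 2288's doomsday.
In August the doomsday date is Aug 8.
Aug 23 is 15 days after Aug 8; 15 mod 7 = 1, so Wednesday + 1 = Thursday.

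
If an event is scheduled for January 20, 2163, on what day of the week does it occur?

Doomsday rule: the anchor day for the 2100s is Sunday. For year 63: 63÷12 = 5 r 3, and 3÷4 = 0, so 5+3+0 = 8.
Sunday + 8 ≡ Monday — that's 2163's doomsday.
In January the doomsday date is Jan 3 (2163 is not a leap year).
Jan 20 is 17 days after Jan 3; 17 mod 7 = 3, so Monday + 3 = Thursday.

Thursday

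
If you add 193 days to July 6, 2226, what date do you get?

Jul has 31 days: +26 → Aug 1, 2226 (167 left).
Aug has 31 days: +31 → Sep 1, 2226 (136 left).
Sep has 30 days: +30 → Oct 1, 2226 (106 left).
Oct has 31 days: +31 → Nov 1, 2226 (75 left).
Nov has 30 days: +30 → Dec 1, 2226 (45 left).
Dec has 31 days: +31 → Jan 1, 2227 (14 left).
+14 → Jan 15, 2227.

January 15, 2227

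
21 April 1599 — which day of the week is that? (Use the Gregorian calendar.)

Doomsday rule: the anchor day for the 1500s is Wednesday. For year 99: 99÷12 = 8 r 3, and 3÷4 = 0, so 8+3+0 = 11.
Wednesday + 11 ≡ Sunday — that's 1599's doomsday.
In April the doomsday date is Apr 4.
Apr 21 is 17 days after Apr 4; 17 mod 7 = 3, so Sunday + 3 = Wednesday.

Wednesday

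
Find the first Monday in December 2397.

December 1, 2397 is a Monday.
The first Monday is therefore December 1 (same day).

December 1, 2397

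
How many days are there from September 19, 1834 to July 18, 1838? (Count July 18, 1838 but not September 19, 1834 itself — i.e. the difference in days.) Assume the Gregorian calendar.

Sep 19, 1834 → Sep 19, 1835: 365 days.
Sep 19, 1835 → Sep 19, 1836: 366 days (Feb 29, 1836 is in that span).
Sep 19, 1836 → Sep 19, 1837: 365 days.
Sep 19, 1837 → Oct 19, 1837: 30 days (September has 30).
Oct 19, 1837 → Nov 19, 1837: 31 days (October has 31).
Nov 19, 1837 → Dec 19, 1837: 30 days (November has 30).
Dec 19, 1837 → Jan 19, 1838: 31 days (December has 31).
Jan 19, 1838 → Feb 19, 1838: 31 days (January has 31).
Feb 19, 1838 → Mar 19, 1838: 28 days (February has 28).
Mar 19, 1838 → Apr 19, 1838: 31 days (March has 31).
Apr 19, 1838 → May 19, 1838: 30 days (April has 30).
May 19, 1838 → Jun 19, 1838: 31 days (May has 31).
Jun 19, 1838 → Jul 18, 1838: 29 days.
Total: 1398 days.

1398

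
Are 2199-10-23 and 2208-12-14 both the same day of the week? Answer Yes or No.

Yes

From Oct 23, 2199 to Dec 14, 2208 is 3339 days.
3339 mod 7 = 0, so they are the same weekday.
(Oct 23, 2199 is a Wednesday; Dec 14, 2208 is a Wednesday.)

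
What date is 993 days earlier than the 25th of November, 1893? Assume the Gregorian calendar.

March 8, 1891

−365 (one year) → Nov 25, 1892 (628 left).
−366 (one year; includes Feb 29, 1892) → Nov 25, 1891 (262 left).
−25 → Oct 31, 1891 (end of Oct, 31 days; 237 left).
−31 → Sep 30, 1891 (end of Sep, 30 days; 206 left).
−30 → Aug 31, 1891 (end of Aug, 31 days; 176 left).
−31 → Jul 31, 1891 (end of Jul, 31 days; 145 left).
−31 → Jun 30, 1891 (end of Jun, 30 days; 114 left).
−30 → May 31, 1891 (end of May, 31 days; 84 left).
−31 → Apr 30, 1891 (end of Apr, 30 days; 53 left).
−30 → Mar 31, 1891 (end of Mar, 31 days; 23 left).
−23 → Mar 8, 1891.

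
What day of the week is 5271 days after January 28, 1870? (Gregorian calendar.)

First find the weekday of Jan 28, 1870. Doomsday rule: the anchor day for the 1800s is Friday. For year 70: 70÷12 = 5 r 10, and 10÷4 = 2, so 5+10+2 = 17.
Friday + 17 ≡ Monday — that's 1870's doomsday.
In January the doomsday date is Jan 3 (1870 is not a leap year).
Jan 28 is 25 days after Jan 3; 25 mod 7 = 4, so Monday + 4 = Friday.
5271 mod 7 = 0, so 5271 days after a Friday is Friday + 0 = Friday.

Friday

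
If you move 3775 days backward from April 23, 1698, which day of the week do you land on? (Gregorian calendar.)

First find the weekday of Apr 23, 1698. Doomsday rule: the anchor day for the 1600s is Tuesday. For year 98: 98÷12 = 8 r 2, and 2÷4 = 0, so 8+2+0 = 10.
Tuesday + 10 ≡ Friday — that's 1698's doomsday.
In April the doomsday date is Apr 4.
Apr 23 is 19 days after Apr 4; 19 mod 7 = 5, so Friday + 5 = Wednesday.
3775 mod 7 = 2, so 3775 days before a Wednesday is Wednesday − 2 = Monday.

Monday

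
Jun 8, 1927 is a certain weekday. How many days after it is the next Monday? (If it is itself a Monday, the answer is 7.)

Jun 8, 1927 is a Wednesday.
From Wednesday to the next Monday is 5 days.

5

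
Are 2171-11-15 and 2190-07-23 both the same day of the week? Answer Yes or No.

Yes

From Nov 15, 2171 to Jul 23, 2190 is 6825 days.
6825 mod 7 = 0, so they are the same weekday.
(Nov 15, 2171 is a Friday; Jul 23, 2190 is a Friday.)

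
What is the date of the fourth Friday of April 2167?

April 1, 2167 is a Wednesday.
The first Friday is therefore April 3 (2 days later).
The fourth Friday is 3 + 3×7 = April 24.

April 24, 2167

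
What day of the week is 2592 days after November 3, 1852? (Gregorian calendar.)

Friday

First find the weekday of Nov 3, 1852. Doomsday rule: the anchor day for the 1800s is Friday. For year 52: 52÷12 = 4 r 4, and 4÷4 = 1, so 4+4+1 = 9.
Friday + 9 ≡ Sunday — that's 1852's doomsday.
In November the doomsday date is Nov 7.
Nov 3 is 4 days before Nov 7; 4 mod 7 = 4, so Sunday − 4 = Wednesday.
2592 mod 7 = 2, so 2592 days after a Wednesday is Wednesday + 2 = Friday.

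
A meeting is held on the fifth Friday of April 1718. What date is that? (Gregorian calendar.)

April 1, 1718 is a Friday.
The first Friday is therefore April 1 (same day).
The fifth Friday is 1 + 4×7 = April 29.

April 29, 1718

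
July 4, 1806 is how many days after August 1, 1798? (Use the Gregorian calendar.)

Aug 1, 1798 → Aug 1, 1799: 365 days.
Aug 1, 1799 → Aug 1, 1800: 365 days.
Aug 1, 1800 → Aug 1, 1801: 365 days.
Aug 1, 1801 → Aug 1, 1802: 365 days.
Aug 1, 1802 → Aug 1, 1803: 365 days.
Aug 1, 1803 → Aug 1, 1804: 366 days (Feb 29, 1804 is in that span).
Aug 1, 1804 → Aug 1, 1805: 365 days.
Aug 1, 1805 → Sep 1, 1805: 31 days (August has 31).
Sep 1, 1805 → Oct 1, 1805: 30 days (September has 30).
Oct 1, 1805 → Nov 1, 1805: 31 days (October has 31).
Nov 1, 1805 → Dec 1, 1805: 30 days (November has 30).
Dec 1, 1805 → Jan 1, 1806: 31 days (December has 31).
Jan 1, 1806 → Feb 1, 1806: 31 days (January has 31).
Feb 1, 1806 → Mar 1, 1806: 28 days (February has 28).
Mar 1, 1806 → Apr 1, 1806: 31 days (March has 31).
Apr 1, 1806 → May 1, 1806: 30 days (April has 30).
May 1, 1806 → Jun 1, 1806: 31 days (May has 31).
Jun 1, 1806 → Jul 1, 1806: 30 days (June has 30).
Jul 1, 1806 → Jul 4, 1806: 3 days.
Total: 2893 days.

2893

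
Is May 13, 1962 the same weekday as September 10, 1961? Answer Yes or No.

From Sep 10, 1961 to May 13, 1962 is 245 days.
245 mod 7 = 0, so they are the same weekday.
(Sep 10, 1961 is a Sunday; May 13, 1962 is a Sunday.)

Yes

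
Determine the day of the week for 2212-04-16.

Thursday

Doomsday rule: the anchor day for the 2200s is Friday. For year 12: 12÷12 = 1 r 0, and 0÷4 = 0, so 1+0+0 = 1.
Friday + 1 ≡ Saturday — that's 2212's doomsday.
In April the doomsday date is Apr 4.
Apr 16 is 12 days after Apr 4; 12 mod 7 = 5, so Saturday + 5 = Thursday.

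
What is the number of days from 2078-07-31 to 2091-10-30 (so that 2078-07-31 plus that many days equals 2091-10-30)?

4839

Jul 31, 2078 → Jul 31, 2079: 365 days.
Jul 31, 2079 → Jul 31, 2080: 366 days (Feb 29, 2080 is in that span).
Jul 31, 2080 → Jul 31, 2081: 365 days.
Jul 31, 2081 → Jul 31, 2082: 365 days.
Jul 31, 2082 → Jul 31, 2083: 365 days.
Jul 31, 2083 → Jul 31, 2084: 366 days (Feb 29, 2084 is in that span).
Jul 31, 2084 → Jul 31, 2085: 365 days.
Jul 31, 2085 → Jul 31, 2086: 365 days.
Jul 31, 2086 → Jul 31, 2087: 365 days.
Jul 31, 2087 → Jul 31, 2088: 366 days (Feb 29, 2088 is in that span).
Jul 31, 2088 → Jul 31, 2089: 365 days.
Jul 31, 2089 → Jul 31, 2090: 365 days.
Jul 31, 2090 → Jul 31, 2091: 365 days.
Jul 31, 2091 → Aug 31, 2091: 31 days (July has 31).
Aug 31, 2091 → Sep 30, 2091: 30 days (August has 31).
Sep 30, 2091 → Oct 30, 2091: 30 days.
Total: 4839 days.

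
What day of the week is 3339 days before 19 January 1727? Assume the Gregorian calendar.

Sunday

Jan 19, 1727 is a Sunday.
3339 mod 7 = 0, so 3339 days before a Sunday is Sunday − 0 = Sunday.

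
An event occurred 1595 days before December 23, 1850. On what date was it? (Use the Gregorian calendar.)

−365 (one year) → Dec 23, 1849 (1230 left).
−365 (one year) → Dec 23, 1848 (865 left).
−366 (one year; includes Feb 29, 1848) → Dec 23, 1847 (499 left).
−365 (one year) → Dec 23, 1846 (134 left).
−23 → Nov 30, 1846 (end of Nov, 30 days; 111 left).
−30 → Oct 31, 1846 (end of Oct, 31 days; 81 left).
−31 → Sep 30, 1846 (end of Sep, 30 days; 50 left).
−30 → Aug 31, 1846 (end of Aug, 31 days; 20 left).
−20 → Aug 11, 1846.

August 11, 1846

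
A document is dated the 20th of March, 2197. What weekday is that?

Monday

Doomsday rule: the anchor day for the 2100s is Sunday. For year 97: 97÷12 = 8 r 1, and 1÷4 = 0, so 8+1+0 = 9.
Sunday + 9 ≡ Tuesday — that's 2197's doomsday.
In March the doomsday date is Mar 14.
Mar 20 is 6 days after Mar 14; 6 mod 7 = 6, so Tuesday + 6 = Monday.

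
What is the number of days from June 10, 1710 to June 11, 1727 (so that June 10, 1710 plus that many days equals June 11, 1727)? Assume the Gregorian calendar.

Jun 10, 1710 → Jun 10, 1711: 365 days.
Jun 10, 1711 → Jun 10, 1712: 366 days (Feb 29, 1712 is in that span).
Jun 10, 1712 → Jun 10, 1713: 365 days.
Jun 10, 1713 → Jun 10, 1714: 365 days.
Jun 10, 1714 → Jun 10, 1715: 365 days.
Jun 10, 1715 → Jun 10, 1716: 366 days (Feb 29, 1716 is in that span).
Jun 10, 1716 → Jun 10, 1717: 365 days.
Jun 10, 1717 → Jun 10, 1718: 365 days.
Jun 10, 1718 → Jun 10, 1719: 365 days.
Jun 10, 1719 → Jun 10, 1720: 366 days (Feb 29, 1720 is in that span).
Jun 10, 1720 → Jun 10, 1721: 365 days.
Jun 10, 1721 → Jun 10, 1722: 365 days.
Jun 10, 1722 → Jun 10, 1723: 365 days.
Jun 10, 1723 → Jun 10, 1724: 366 days (Feb 29, 1724 is in that span).
Jun 10, 1724 → Jun 10, 1725: 365 days.
Jun 10, 1725 → Jun 10, 1726: 365 days.
Jun 10, 1726 → Jul 10, 1726: 30 days (June has 30).
Jul 10, 1726 → Aug 10, 1726: 31 days (July has 31).
Aug 10, 1726 → Sep 10, 1726: 31 days (August has 31).
Sep 10, 1726 → Oct 10, 1726: 30 days (September has 30).
Oct 10, 1726 → Nov 10, 1726: 31 days (October has 31).
Nov 10, 1726 → Dec 10, 1726: 30 days (November has 30).
Dec 10, 1726 → Jan 10, 1727: 31 days (December has 31).
Jan 10, 1727 → Feb 10, 1727: 31 days (January has 31).
Feb 10, 1727 → Mar 10, 1727: 28 days (February has 28).
Mar 10, 1727 → Apr 10, 1727: 31 days (March has 31).
Apr 10, 1727 → May 10, 1727: 30 days (April has 30).
May 10, 1727 → Jun 10, 1727: 31 days (May has 31).
Jun 10, 1727 → Jun 11, 1727: 1 days.
Total: 6210 days.

6210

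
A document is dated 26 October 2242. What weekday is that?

January 1, 2242 is a Saturday.
Jan 1, 2242 → Feb 1, 2242: 31 days (January has 31).
Feb 1, 2242 → Mar 1, 2242: 28 days (February has 28).
Mar 1, 2242 → Apr 1, 2242: 31 days (March has 31).
Apr 1, 2242 → May 1, 2242: 30 days (April has 30).
May 1, 2242 → Jun 1, 2242: 31 days (May has 31).
Jun 1, 2242 → Jul 1, 2242: 30 days (June has 30).
Jul 1, 2242 → Aug 1, 2242: 31 days (July has 31).
Aug 1, 2242 → Sep 1, 2242: 31 days (August has 31).
Sep 1, 2242 → Oct 1, 2242: 30 days (September has 30).
Oct 1, 2242 → Oct 26, 2242: 25 days.
Total: 298 days.
298 mod 7 = 4, so Saturday + 4 = Wednesday.

Wednesday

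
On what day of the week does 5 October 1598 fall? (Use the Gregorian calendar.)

Monday

Doomsday rule: the anchor day for the 1500s is Wednesday. For year 98: 98÷12 = 8 r 2, and 2÷4 = 0, so 8+2+0 = 10.
Wednesday + 10 ≡ Saturday — that's 1598's doomsday.
In October the doomsday date is Oct 10.
Oct 5 is 5 days before Oct 10; 5 mod 7 = 5, so Saturday − 5 = Monday.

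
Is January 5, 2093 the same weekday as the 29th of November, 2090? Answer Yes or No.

No

From Nov 29, 2090 to Jan 5, 2093 is 768 days.
768 mod 7 = 5, so they are different weekdays.
(Nov 29, 2090 is a Wednesday; Jan 5, 2093 is a Monday.)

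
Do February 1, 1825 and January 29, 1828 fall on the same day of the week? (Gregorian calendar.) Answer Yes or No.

From Feb 1, 1825 to Jan 29, 1828 is 1092 days.
1092 mod 7 = 0, so they are the same weekday.
(Feb 1, 1825 is a Tuesday; Jan 29, 1828 is a Tuesday.)

Yes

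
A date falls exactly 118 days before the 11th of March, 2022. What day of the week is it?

Mar 11, 2022 is a Friday.
118 mod 7 = 6, so 118 days before a Friday is Friday − 6 = Saturday.

Saturday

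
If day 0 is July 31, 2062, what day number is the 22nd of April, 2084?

Jul 31, 2062 → Jul 31, 2063: 365 days.
Jul 31, 2063 → Jul 31, 2064: 366 days (Feb 29, 2064 is in that span).
Jul 31, 2064 → Jul 31, 2065: 365 days.
Jul 31, 2065 → Jul 31, 2066: 365 days.
Jul 31, 2066 → Jul 31, 2067: 365 days.
Jul 31, 2067 → Jul 31, 2068: 366 days (Feb 29, 2068 is in that span).
Jul 31, 2068 → Jul 31, 2069: 365 days.
Jul 31, 2069 → Jul 31, 2070: 365 days.
Jul 31, 2070 → Jul 31, 2071: 365 days.
Jul 31, 2071 → Jul 31, 2072: 366 days (Feb 29, 2072 is in that span).
Jul 31, 2072 → Jul 31, 2073: 365 days.
Jul 31, 2073 → Jul 31, 2074: 365 days.
Jul 31, 2074 → Jul 31, 2075: 365 days.
Jul 31, 2075 → Jul 31, 2076: 366 days (Feb 29, 2076 is in that span).
Jul 31, 2076 → Jul 31, 2077: 365 days.
Jul 31, 2077 → Jul 31, 2078: 365 days.
Jul 31, 2078 → Jul 31, 2079: 365 days.
Jul 31, 2079 → Jul 31, 2080: 366 days (Feb 29, 2080 is in that span).
Jul 31, 2080 → Jul 31, 2081: 365 days.
Jul 31, 2081 → Jul 31, 2082: 365 days.
Jul 31, 2082 → Jul 31, 2083: 365 days.
Jul 31, 2083 → Aug 31, 2083: 31 days (July has 31).
Aug 31, 2083 → Sep 30, 2083: 30 days (August has 31).
Sep 30, 2083 → Oct 30, 2083: 30 days (September has 30).
Oct 30, 2083 → Nov 30, 2083: 31 days (October has 31).
Nov 30, 2083 → Dec 30, 2083: 30 days (November has 30).
Dec 30, 2083 → Jan 30, 2084: 31 days (December has 31).
Jan 30, 2084 → Feb 29, 2084: 30 days (January has 31).
Feb 29, 2084 → Mar 29, 2084: 29 days (February has 29).
Mar 29, 2084 → Apr 22, 2084: 24 days.
Total: 7936 days.

7936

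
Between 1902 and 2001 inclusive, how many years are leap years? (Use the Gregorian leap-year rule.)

Multiples of 4 in [1902,2001]: 25.
Of those, multiples of 100: 1 (not leap unless ÷400).
Multiples of 400: 1.
Leap years = 25 − 1 + 1 = 25.

25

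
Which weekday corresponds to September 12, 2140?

Monday

Doomsday rule: the anchor day for the 2100s is Sunday. For year 40: 40÷12 = 3 r 4, and 4÷4 = 1, so 3+4+1 = 8.
Sunday + 8 ≡ Monday — that's 2140's doomsday.
In September the doomsday date is Sep 5.
Sep 12 is 7 days after Sep 5; 7 mod 7 = 0, so Monday + 0 = Monday.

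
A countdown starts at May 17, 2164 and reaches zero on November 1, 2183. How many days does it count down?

7107

May 17, 2164 → May 17, 2165: 365 days.
May 17, 2165 → May 17, 2166: 365 days.
May 17, 2166 → May 17, 2167: 365 days.
May 17, 2167 → May 17, 2168: 366 days (Feb 29, 2168 is in that span).
May 17, 2168 → May 17, 2169: 365 days.
May 17, 2169 → May 17, 2170: 365 days.
May 17, 2170 → May 17, 2171: 365 days.
May 17, 2171 → May 17, 2172: 366 days (Feb 29, 2172 is in that span).
May 17, 2172 → May 17, 2173: 365 days.
May 17, 2173 → May 17, 2174: 365 days.
May 17, 2174 → May 17, 2175: 365 days.
May 17, 2175 → May 17, 2176: 366 days (Feb 29, 2176 is in that span).
May 17, 2176 → May 17, 2177: 365 days.
May 17, 2177 → May 17, 2178: 365 days.
May 17, 2178 → May 17, 2179: 365 days.
May 17, 2179 → May 17, 2180: 366 days (Feb 29, 2180 is in that span).
May 17, 2180 → May 17, 2181: 365 days.
May 17, 2181 → May 17, 2182: 365 days.
May 17, 2182 → May 17, 2183: 365 days.
May 17, 2183 → Jun 17, 2183: 31 days (May has 31).
Jun 17, 2183 → Jul 17, 2183: 30 days (June has 30).
Jul 17, 2183 → Aug 17, 2183: 31 days (July has 31).
Aug 17, 2183 → Sep 17, 2183: 31 days (August has 31).
Sep 17, 2183 → Oct 17, 2183: 30 days (September has 30).
Oct 17, 2183 → Nov 1, 2183: 15 days.
Total: 7107 days.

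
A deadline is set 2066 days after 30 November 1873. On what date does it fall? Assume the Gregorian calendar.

July 28, 1879

+365 (one year) → Nov 30, 1874 (1701 left).
+365 (one year) → Nov 30, 1875 (1336 left).
+366 (one year; includes Feb 29, 1876) → Nov 30, 1876 (970 left).
+365 (one year) → Nov 30, 1877 (605 left).
+365 (one year) → Nov 30, 1878 (240 left).
Nov has 30 days: +1 → Dec 1, 1878 (239 left).
Dec has 31 days: +31 → Jan 1, 1879 (208 left).
Jan has 31 days: +31 → Feb 1, 1879 (177 left).
Feb has 28 days: +28 → Mar 1, 1879 (149 left).
Mar has 31 days: +31 → Apr 1, 1879 (118 left).
Apr has 30 days: +30 → May 1, 1879 (88 left).
May has 31 days: +31 → Jun 1, 1879 (57 left).
Jun has 30 days: +30 → Jul 1, 1879 (27 left).
+27 → Jul 28, 1879.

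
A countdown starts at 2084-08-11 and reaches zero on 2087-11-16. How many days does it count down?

Aug 11, 2084 → Aug 11, 2085: 365 days.
Aug 11, 2085 → Aug 11, 2086: 365 days.
Aug 11, 2086 → Aug 11, 2087: 365 days.
Aug 11, 2087 → Sep 11, 2087: 31 days (August has 31).
Sep 11, 2087 → Oct 11, 2087: 30 days (September has 30).
Oct 11, 2087 → Nov 11, 2087: 31 days (October has 31).
Nov 11, 2087 → Nov 16, 2087: 5 days.
Total: 1192 days.

1192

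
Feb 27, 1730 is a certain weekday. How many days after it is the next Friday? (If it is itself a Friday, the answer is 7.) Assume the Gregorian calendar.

4

Feb 27, 1730 is a Monday.
From Monday to the next Friday is 4 days.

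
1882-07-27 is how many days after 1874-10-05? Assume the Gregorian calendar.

2852

Oct 5, 1874 → Oct 5, 1875: 365 days.
Oct 5, 1875 → Oct 5, 1876: 366 days (Feb 29, 1876 is in that span).
Oct 5, 1876 → Oct 5, 1877: 365 days.
Oct 5, 1877 → Oct 5, 1878: 365 days.
Oct 5, 1878 → Oct 5, 1879: 365 days.
Oct 5, 1879 → Oct 5, 1880: 366 days (Feb 29, 1880 is in that span).
Oct 5, 1880 → Oct 5, 1881: 365 days.
Oct 5, 1881 → Nov 5, 1881: 31 days (October has 31).
Nov 5, 1881 → Dec 5, 1881: 30 days (November has 30).
Dec 5, 1881 → Jan 5, 1882: 31 days (December has 31).
Jan 5, 1882 → Feb 5, 1882: 31 days (January has 31).
Feb 5, 1882 → Mar 5, 1882: 28 days (February has 28).
Mar 5, 1882 → Apr 5, 1882: 31 days (March has 31).
Apr 5, 1882 → May 5, 1882: 30 days (April has 30).
May 5, 1882 → Jun 5, 1882: 31 days (May has 31).
Jun 5, 1882 → Jul 5, 1882: 30 days (June has 30).
Jul 5, 1882 → Jul 27, 1882: 22 days.
Total: 2852 days.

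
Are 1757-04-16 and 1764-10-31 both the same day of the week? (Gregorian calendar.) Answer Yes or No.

No

From Apr 16, 1757 to Oct 31, 1764 is 2755 days.
2755 mod 7 = 4, so they are different weekdays.
(Apr 16, 1757 is a Saturday; Oct 31, 1764 is a Wednesday.)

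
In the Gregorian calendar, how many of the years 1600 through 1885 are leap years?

70

Multiples of 4 in [1600,1885]: 72.
Of those, multiples of 100: 3 (not leap unless ÷400).
Multiples of 400: 1.
Leap years = 72 − 3 + 1 = 70.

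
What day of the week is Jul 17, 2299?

Monday

Doomsday rule: the anchor day for the 2200s is Friday. For year 99: 99÷12 = 8 r 3, and 3÷4 = 0, so 8+3+0 = 11.
Friday + 11 ≡ Tuesday — that's 2299's doomsday.
In July the doomsday date is Jul 11.
Jul 17 is 6 days after Jul 11; 6 mod 7 = 6, so Tuesday + 6 = Monday.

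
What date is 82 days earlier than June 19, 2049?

March 29, 2049

−19 → May 31, 2049 (end of May, 31 days; 63 left).
−31 → Apr 30, 2049 (end of Apr, 30 days; 32 left).
−30 → Mar 31, 2049 (end of Mar, 31 days; 2 left).
−2 → Mar 29, 2049.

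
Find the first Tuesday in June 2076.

June 2, 2076

June 1, 2076 is a Monday.
The first Tuesday is therefore June 2 (1 days later).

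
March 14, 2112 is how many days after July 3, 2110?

Jul 3, 2110 → Jul 3, 2111: 365 days.
Jul 3, 2111 → Aug 3, 2111: 31 days (July has 31).
Aug 3, 2111 → Sep 3, 2111: 31 days (August has 31).
Sep 3, 2111 → Oct 3, 2111: 30 days (September has 30).
Oct 3, 2111 → Nov 3, 2111: 31 days (October has 31).
Nov 3, 2111 → Dec 3, 2111: 30 days (November has 30).
Dec 3, 2111 → Jan 3, 2112: 31 days (December has 31).
Jan 3, 2112 → Feb 3, 2112: 31 days (January has 31).
Feb 3, 2112 → Mar 3, 2112: 29 days (February has 29).
Mar 3, 2112 → Mar 14, 2112: 11 days.
Total: 620 days.

620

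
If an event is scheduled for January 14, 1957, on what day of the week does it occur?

Doomsday rule: the anchor day for the 1900s is Wednesday. For year 57: 57÷12 = 4 r 9, and 9÷4 = 2, so 4+9+2 = 15.
Wednesday + 15 ≡ Thursday — that's 1957's doomsday.
In January the doomsday date is Jan 3 (1957 is not a leap year).
Jan 14 is 11 days after Jan 3; 11 mod 7 = 4, so Thursday + 4 = Monday.

Monday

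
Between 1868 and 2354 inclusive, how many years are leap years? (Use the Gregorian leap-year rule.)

Multiples of 4 in [1868,2354]: 122.
Of those, multiples of 100: 5 (not leap unless ÷400).
Multiples of 400: 1.
Leap years = 122 − 5 + 1 = 118.

118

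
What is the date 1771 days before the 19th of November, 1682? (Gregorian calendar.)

−365 (one year) → Nov 19, 1681 (1406 left).
−365 (one year) → Nov 19, 1680 (1041 left).
−366 (one year; includes Feb 29, 1680) → Nov 19, 1679 (675 left).
−365 (one year) → Nov 19, 1678 (310 left).
−19 → Oct 31, 1678 (end of Oct, 31 days; 291 left).
−31 → Sep 30, 1678 (end of Sep, 30 days; 260 left).
−30 → Aug 31, 1678 (end of Aug, 31 days; 230 left).
−31 → Jul 31, 1678 (end of Jul, 31 days; 199 left).
−31 → Jun 30, 1678 (end of Jun, 30 days; 168 left).
−30 → May 31, 1678 (end of May, 31 days; 138 left).
−31 → Apr 30, 1678 (end of Apr, 30 days; 107 left).
−30 → Mar 31, 1678 (end of Mar, 31 days; 77 left).
−31 → Feb 28, 1678 (end of Feb, 28 days; 46 left).
−28 → Jan 31, 1678 (end of Jan, 31 days; 18 left).
−18 → Jan 13, 1678.

January 13, 1678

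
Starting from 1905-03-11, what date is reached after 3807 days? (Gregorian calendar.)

August 13, 1915

+365 (one year) → Mar 11, 1906 (3442 left).
+365 (one year) → Mar 11, 1907 (3077 left).
+366 (one year; includes Feb 29, 1908) → Mar 11, 1908 (2711 left).
+365 (one year) → Mar 11, 1909 (2346 left).
+365 (one year) → Mar 11, 1910 (1981 left).
+365 (one year) → Mar 11, 1911 (1616 left).
+366 (one year; includes Feb 29, 1912) → Mar 11, 1912 (1250 left).
+365 (one year) → Mar 11, 1913 (885 left).
+365 (one year) → Mar 11, 1914 (520 left).
+365 (one year) → Mar 11, 1915 (155 left).
Mar has 31 days: +21 → Apr 1, 1915 (134 left).
Apr has 30 days: +30 → May 1, 1915 (104 left).
May has 31 days: +31 → Jun 1, 1915 (73 left).
Jun has 30 days: +30 → Jul 1, 1915 (43 left).
Jul has 31 days: +31 → Aug 1, 1915 (12 left).
+12 → Aug 13, 1915.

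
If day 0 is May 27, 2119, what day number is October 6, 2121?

863

May 27, 2119 → May 27, 2120: 366 days (Feb 29, 2120 is in that span).
May 27, 2120 → May 27, 2121: 365 days.
May 27, 2121 → Jun 27, 2121: 31 days (May has 31).
Jun 27, 2121 → Jul 27, 2121: 30 days (June has 30).
Jul 27, 2121 → Aug 27, 2121: 31 days (July has 31).
Aug 27, 2121 → Sep 27, 2121: 31 days (August has 31).
Sep 27, 2121 → Oct 6, 2121: 9 days.
Total: 863 days.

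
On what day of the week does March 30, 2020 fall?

Doomsday rule: the anchor day for the 2000s is Tuesday. For year 20: 20÷12 = 1 r 8, and 8÷4 = 2, so 1+8+2 = 11.
Tuesday + 11 ≡ Saturday — that's 2020's doomsday.
In March the doomsday date is Mar 14.
Mar 30 is 16 days after Mar 14; 16 mod 7 = 2, so Saturday + 2 = Monday.

Monday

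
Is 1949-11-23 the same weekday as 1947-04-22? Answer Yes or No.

From Apr 22, 1947 to Nov 23, 1949 is 946 days.
946 mod 7 = 1, so they are different weekdays.
(Apr 22, 1947 is a Tuesday; Nov 23, 1949 is a Wednesday.)

No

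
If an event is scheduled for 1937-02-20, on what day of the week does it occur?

January 1, 1937 is a Friday.
Jan 1, 1937 → Feb 1, 1937: 31 days (January has 31).
Feb 1, 1937 → Feb 20, 1937: 19 days.
Total: 50 days.
50 mod 7 = 1, so Friday + 1 = Saturday.

Saturday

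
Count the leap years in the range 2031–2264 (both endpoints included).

Multiples of 4 in [2031,2264]: 59.
Of those, multiples of 100: 2 (not leap unless ÷400).
Multiples of 400: 0.
Leap years = 59 − 2 + 0 = 57.

57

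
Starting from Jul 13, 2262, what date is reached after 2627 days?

+365 (one year) → Jul 13, 2263 (2262 left).
+366 (one year; includes Feb 29, 2264) → Jul 13, 2264 (1896 left).
+365 (one year) → Jul 13, 2265 (1531 left).
+365 (one year) → Jul 13, 2266 (1166 left).
+365 (one year) → Jul 13, 2267 (801 left).
+366 (one year; includes Feb 29, 2268) → Jul 13, 2268 (435 left).
+365 (one year) → Jul 13, 2269 (70 left).
Jul has 31 days: +19 → Aug 1, 2269 (51 left).
Aug has 31 days: +31 → Sep 1, 2269 (20 left).
+20 → Sep 21, 2269.

September 21, 2269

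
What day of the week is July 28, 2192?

Saturday

Doomsday rule: the anchor day for the 2100s is Sunday. For year 92: 92÷12 = 7 r 8, and 8÷4 = 2, so 7+8+2 = 17.
Sunday + 17 ≡ Wednesday — that's 2192's doomsday.
In July the doomsday date is Jul 11.
Jul 28 is 17 days after Jul 11; 17 mod 7 = 3, so Wednesday + 3 = Saturday.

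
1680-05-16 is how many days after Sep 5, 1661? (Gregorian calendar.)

6828

Sep 5, 1661 → Sep 5, 1662: 365 days.
Sep 5, 1662 → Sep 5, 1663: 365 days.
Sep 5, 1663 → Sep 5, 1664: 366 days (Feb 29, 1664 is in that span).
Sep 5, 1664 → Sep 5, 1665: 365 days.
Sep 5, 1665 → Sep 5, 1666: 365 days.
Sep 5, 1666 → Sep 5, 1667: 365 days.
Sep 5, 1667 → Sep 5, 1668: 366 days (Feb 29, 1668 is in that span).
Sep 5, 1668 → Sep 5, 1669: 365 days.
Sep 5, 1669 → Sep 5, 1670: 365 days.
Sep 5, 1670 → Sep 5, 1671: 365 days.
Sep 5, 1671 → Sep 5, 1672: 366 days (Feb 29, 1672 is in that span).
Sep 5, 1672 → Sep 5, 1673: 365 days.
Sep 5, 1673 → Sep 5, 1674: 365 days.
Sep 5, 1674 → Sep 5, 1675: 365 days.
Sep 5, 1675 → Sep 5, 1676: 366 days (Feb 29, 1676 is in that span).
Sep 5, 1676 → Sep 5, 1677: 365 days.
Sep 5, 1677 → Sep 5, 1678: 365 days.
Sep 5, 1678 → Sep 5, 1679: 365 days.
Sep 5, 1679 → Oct 5, 1679: 30 days (September has 30).
Oct 5, 1679 → Nov 5, 1679: 31 days (October has 31).
Nov 5, 1679 → Dec 5, 1679: 30 days (November has 30).
Dec 5, 1679 → Jan 5, 1680: 31 days (December has 31).
Jan 5, 1680 → Feb 5, 1680: 31 days (January has 31).
Feb 5, 1680 → Mar 5, 1680: 29 days (February has 29).
Mar 5, 1680 → Apr 5, 1680: 31 days (March has 31).
Apr 5, 1680 → May 5, 1680: 30 days (April has 30).
May 5, 1680 → May 16, 1680: 11 days.
Total: 6828 days.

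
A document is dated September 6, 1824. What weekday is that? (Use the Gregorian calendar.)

Doomsday rule: the anchor day for the 1800s is Friday. For year 24: 24÷12 = 2 r 0, and 0÷4 = 0, so 2+0+0 = 2.
Friday + 2 ≡ Sunday — that's 1824's doomsday.
In September the doomsday date is Sep 5.
Sep 6 is 1 day after Sep 5; 1 mod 7 = 1, so Sunday + 1 = Monday.

Monday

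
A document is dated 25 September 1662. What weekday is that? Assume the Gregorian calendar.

Monday

Doomsday rule: the anchor day for the 1600s is Tuesday. For year 62: 62÷12 = 5 r 2, and 2÷4 = 0, so 5+2+0 = 7.
Tuesday + 7 ≡ Tuesday — that's 1662's doomsday.
In September the doomsday date is Sep 5.
Sep 25 is 20 days after Sep 5; 20 mod 7 = 6, so Tuesday + 6 = Monday.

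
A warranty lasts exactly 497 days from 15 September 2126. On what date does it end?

+365 (one year) → Sep 15, 2127 (132 left).
Sep has 30 days: +16 → Oct 1, 2127 (116 left).
Oct has 31 days: +31 → Nov 1, 2127 (85 left).
Nov has 30 days: +30 → Dec 1, 2127 (55 left).
Dec has 31 days: +31 → Jan 1, 2128 (24 left).
+24 → Jan 25, 2128.

January 25, 2128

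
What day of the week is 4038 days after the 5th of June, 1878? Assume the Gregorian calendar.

Tuesday

First find the weekday of Jun 5, 1878. Doomsday rule: the anchor day for the 1800s is Friday. For year 78: 78÷12 = 6 r 6, and 6÷4 = 1, so 6+6+1 = 13.
Friday + 13 ≡ Thursday — that's 1878's doomsday.
In June the doomsday date is Jun 6.
Jun 5 is 1 day before Jun 6; 1 mod 7 = 1, so Thursday − 1 = Wednesday.
4038 mod 7 = 6, so 4038 days after a Wednesday is Wednesday + 6 = Tuesday.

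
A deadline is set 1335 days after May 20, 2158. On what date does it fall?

January 14, 2162

+365 (one year) → May 20, 2159 (970 left).
+366 (one year; includes Feb 29, 2160) → May 20, 2160 (604 left).
+365 (one year) → May 20, 2161 (239 left).
May has 31 days: +12 → Jun 1, 2161 (227 left).
Jun has 30 days: +30 → Jul 1, 2161 (197 left).
Jul has 31 days: +31 → Aug 1, 2161 (166 left).
Aug has 31 days: +31 → Sep 1, 2161 (135 left).
Sep has 30 days: +30 → Oct 1, 2161 (105 left).
Oct has 31 days: +31 → Nov 1, 2161 (74 left).
Nov has 30 days: +30 → Dec 1, 2161 (44 left).
Dec has 31 days: +31 → Jan 1, 2162 (13 left).
+13 → Jan 14, 2162.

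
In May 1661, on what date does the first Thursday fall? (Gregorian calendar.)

May 1, 1661 is a Sunday.
The first Thursday is therefore May 5 (4 days later).

May 5, 1661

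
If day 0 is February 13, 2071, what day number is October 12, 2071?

241

Feb 13, 2071 → Mar 13, 2071: 28 days (February has 28).
Mar 13, 2071 → Apr 13, 2071: 31 days (March has 31).
Apr 13, 2071 → May 13, 2071: 30 days (April has 30).
May 13, 2071 → Jun 13, 2071: 31 days (May has 31).
Jun 13, 2071 → Jul 13, 2071: 30 days (June has 30).
Jul 13, 2071 → Aug 13, 2071: 31 days (July has 31).
Aug 13, 2071 → Sep 13, 2071: 31 days (August has 31).
Sep 13, 2071 → Oct 12, 2071: 29 days.
Total: 241 days.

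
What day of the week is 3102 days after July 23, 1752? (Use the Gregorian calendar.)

Jul 23, 1752 is a Sunday.
3102 mod 7 = 1, so 3102 days after a Sunday is Sunday + 1 = Monday.

Monday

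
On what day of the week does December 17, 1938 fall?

Doomsday rule: the anchor day for the 1900s is Wednesday. For year 38: 38÷12 = 3 r 2, and 2÷4 = 0, so 3+2+0 = 5.
Wednesday + 5 ≡ Monday — that's 1938's doomsday.
In December the doomsday date is Dec 12.
Dec 17 is 5 days after Dec 12; 5 mod 7 = 5, so Monday + 5 = Saturday.

Saturday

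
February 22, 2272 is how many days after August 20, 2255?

6030

Aug 20, 2255 → Aug 20, 2256: 366 days (Feb 29, 2256 is in that span).
Aug 20, 2256 → Aug 20, 2257: 365 days.
Aug 20, 2257 → Aug 20, 2258: 365 days.
Aug 20, 2258 → Aug 20, 2259: 365 days.
Aug 20, 2259 → Aug 20, 2260: 366 days (Feb 29, 2260 is in that span).
Aug 20, 2260 → Aug 20, 2261: 365 days.
Aug 20, 2261 → Aug 20, 2262: 365 days.
Aug 20, 2262 → Aug 20, 2263: 365 days.
Aug 20, 2263 → Aug 20, 2264: 366 days (Feb 29, 2264 is in that span).
Aug 20, 2264 → Aug 20, 2265: 365 days.
Aug 20, 2265 → Aug 20, 2266: 365 days.
Aug 20, 2266 → Aug 20, 2267: 365 days.
Aug 20, 2267 → Aug 20, 2268: 366 days (Feb 29, 2268 is in that span).
Aug 20, 2268 → Aug 20, 2269: 365 days.
Aug 20, 2269 → Aug 20, 2270: 365 days.
Aug 20, 2270 → Aug 20, 2271: 365 days.
Aug 20, 2271 → Sep 20, 2271: 31 days (August has 31).
Sep 20, 2271 → Oct 20, 2271: 30 days (September has 30).
Oct 20, 2271 → Nov 20, 2271: 31 days (October has 31).
Nov 20, 2271 → Dec 20, 2271: 30 days (November has 30).
Dec 20, 2271 → Jan 20, 2272: 31 days (December has 31).
Jan 20, 2272 → Feb 20, 2272: 31 days (January has 31).
Feb 20, 2272 → Feb 22, 2272: 2 days.
Total: 6030 days.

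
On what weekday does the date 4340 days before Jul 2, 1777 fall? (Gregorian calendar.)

Jul 2, 1777 is a Wednesday.
4340 mod 7 = 0, so 4340 days before a Wednesday is Wednesday − 0 = Wednesday.

Wednesday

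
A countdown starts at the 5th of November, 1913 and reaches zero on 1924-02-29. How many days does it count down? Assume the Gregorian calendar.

Nov 5, 1913 → Nov 5, 1914: 365 days.
Nov 5, 1914 → Nov 5, 1915: 365 days.
Nov 5, 1915 → Nov 5, 1916: 366 days (Feb 29, 1916 is in that span).
Nov 5, 1916 → Nov 5, 1917: 365 days.
Nov 5, 1917 → Nov 5, 1918: 365 days.
Nov 5, 1918 → Nov 5, 1919: 365 days.
Nov 5, 1919 → Nov 5, 1920: 366 days (Feb 29, 1920 is in that span).
Nov 5, 1920 → Nov 5, 1921: 365 days.
Nov 5, 1921 → Nov 5, 1922: 365 days.
Nov 5, 1922 → Nov 5, 1923: 365 days.
Nov 5, 1923 → Dec 5, 1923: 30 days (November has 30).
Dec 5, 1923 → Jan 5, 1924: 31 days (December has 31).
Jan 5, 1924 → Feb 5, 1924: 31 days (January has 31).
Feb 5, 1924 → Feb 29, 1924: 24 days.
Total: 3768 days.

3768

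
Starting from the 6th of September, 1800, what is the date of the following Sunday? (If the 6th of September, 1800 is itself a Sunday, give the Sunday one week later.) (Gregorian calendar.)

Sep 6, 1800 is a Saturday.
From Saturday to the next Sunday is 1 day.
Sep 6, 1800 + 1 = Sep 7, 1800.

September 7, 1800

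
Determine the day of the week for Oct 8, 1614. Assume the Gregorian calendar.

Wednesday

Doomsday rule: the anchor day for the 1600s is Tuesday. For year 14: 14÷12 = 1 r 2, and 2÷4 = 0, so 1+2+0 = 3.
Tuesday + 3 ≡ Friday — that's 1614's doomsday.
In October the doomsday date is Oct 10.
Oct 8 is 2 days before Oct 10; 2 mod 7 = 2, so Friday − 2 = Wednesday.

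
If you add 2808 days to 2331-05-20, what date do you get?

January 26, 2339

+366 (one year; includes Feb 29, 2332) → May 20, 2332 (2442 left).
+365 (one year) → May 20, 2333 (2077 left).
+365 (one year) → May 20, 2334 (1712 left).
+365 (one year) → May 20, 2335 (1347 left).
+366 (one year; includes Feb 29, 2336) → May 20, 2336 (981 left).
+365 (one year) → May 20, 2337 (616 left).
+365 (one year) → May 20, 2338 (251 left).
May has 31 days: +12 → Jun 1, 2338 (239 left).
Jun has 30 days: +30 → Jul 1, 2338 (209 left).
Jul has 31 days: +31 → Aug 1, 2338 (178 left).
Aug has 31 days: +31 → Sep 1, 2338 (147 left).
Sep has 30 days: +30 → Oct 1, 2338 (117 left).
Oct has 31 days: +31 → Nov 1, 2338 (86 left).
Nov has 30 days: +30 → Dec 1, 2338 (56 left).
Dec has 31 days: +31 → Jan 1, 2339 (25 left).
+25 → Jan 26, 2339.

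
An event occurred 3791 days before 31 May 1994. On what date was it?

−365 (one year) → May 31, 1993 (3426 left).
−365 (one year) → May 31, 1992 (3061 left).
−366 (one year; includes Feb 29, 1992) → May 31, 1991 (2695 left).
−365 (one year) → May 31, 1990 (2330 left).
−365 (one year) → May 31, 1989 (1965 left).
−365 (one year) → May 31, 1988 (1600 left).
−366 (one year; includes Feb 29, 1988) → May 31, 1987 (1234 left).
−365 (one year) → May 31, 1986 (869 left).
−365 (one year) → May 31, 1985 (504 left).
−365 (one year) → May 31, 1984 (139 left).
−31 → Apr 30, 1984 (end of Apr, 30 days; 108 left).
−30 → Mar 31, 1984 (end of Mar, 31 days; 78 left).
−31 → Feb 29, 1984 (end of Feb, 29 days; 47 left).
−29 → Jan 31, 1984 (end of Jan, 31 days; 18 left).
−18 → Jan 13, 1984.

January 13, 1984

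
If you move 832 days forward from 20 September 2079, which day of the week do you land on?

Sep 20, 2079 is a Wednesday.
832 mod 7 = 6, so 832 days after a Wednesday is Wednesday + 6 = Tuesday.

Tuesday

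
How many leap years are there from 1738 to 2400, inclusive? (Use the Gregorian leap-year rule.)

161

Multiples of 4 in [1738,2400]: 166.
Of those, multiples of 100: 7 (not leap unless ÷400).
Multiples of 400: 2.
Leap years = 166 − 7 + 2 = 161.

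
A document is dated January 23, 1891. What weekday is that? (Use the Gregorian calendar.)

Friday

Doomsday rule: the anchor day for the 1800s is Friday. For year 91: 91÷12 = 7 r 7, and 7÷4 = 1, so 7+7+1 = 15.
Friday + 15 ≡ Saturday — that's 1891's doomsday.
In January the doomsday date is Jan 3 (1891 is not a leap year).
Jan 23 is 20 days after Jan 3; 20 mod 7 = 6, so Saturday + 6 = Friday.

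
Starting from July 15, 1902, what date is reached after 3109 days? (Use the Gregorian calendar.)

January 18, 1911

+365 (one year) → Jul 15, 1903 (2744 left).
+366 (one year; includes Feb 29, 1904) → Jul 15, 1904 (2378 left).
+365 (one year) → Jul 15, 1905 (2013 left).
+365 (one year) → Jul 15, 1906 (1648 left).
+365 (one year) → Jul 15, 1907 (1283 left).
+366 (one year; includes Feb 29, 1908) → Jul 15, 1908 (917 left).
+365 (one year) → Jul 15, 1909 (552 left).
+365 (one year) → Jul 15, 1910 (187 left).
Jul has 31 days: +17 → Aug 1, 1910 (170 left).
Aug has 31 days: +31 → Sep 1, 1910 (139 left).
Sep has 30 days: +30 → Oct 1, 1910 (109 left).
Oct has 31 days: +31 → Nov 1, 1910 (78 left).
Nov has 30 days: +30 → Dec 1, 1910 (48 left).
Dec has 31 days: +31 → Jan 1, 1911 (17 left).
+17 → Jan 18, 1911.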